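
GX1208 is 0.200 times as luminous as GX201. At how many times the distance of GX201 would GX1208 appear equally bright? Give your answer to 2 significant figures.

Equal flux requires L_GX1208/d_GX1208² = L_GX201/d_GX201², so d_GX1208/d_GX201 = √(L_GX1208/L_GX201)
= √(0.200) = 0.4472.

0.45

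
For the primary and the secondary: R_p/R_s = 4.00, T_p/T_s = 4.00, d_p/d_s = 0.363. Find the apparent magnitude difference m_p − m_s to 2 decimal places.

-11.23

L_p/L_s = (4.00)²(4.00)⁴ = 4096.
F_p/F_s = (L_p/L_s)/(d_p/d_s)² = 4096/0.1318 = 3.108×10^4.
m_p − m_s = −2.5 log₁₀(3.108×10^4) = -11.23.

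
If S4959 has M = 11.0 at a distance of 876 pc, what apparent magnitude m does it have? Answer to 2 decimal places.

m = M + 5 log₁₀(d/10 pc) = 11.0 + 5 log₁₀(876/10)
  = 11.0 + 5 × 1.943 = 11.0 + 9.71 = 20.71.

20.71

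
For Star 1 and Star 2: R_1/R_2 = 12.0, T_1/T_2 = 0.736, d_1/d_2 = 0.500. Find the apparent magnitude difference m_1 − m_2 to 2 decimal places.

-5.57

L_1/L_2 = (12.0)²(0.736)⁴ = 42.25.
F_1/F_2 = (L_1/L_2)/(d_1/d_2)² = 42.25/0.2500 = 169.0.
m_1 − m_2 = −2.5 log₁₀(169.0) = -5.57.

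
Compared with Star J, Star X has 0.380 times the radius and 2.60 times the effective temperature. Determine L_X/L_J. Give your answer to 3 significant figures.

From the Stefan–Boltzmann law, L ∝ R²T⁴, so
L_X/L_J = (R_X/R_J)² (T_X/T_J)⁴ = (0.380)² × (2.60)⁴ = 0.1444 × 45.70 = 6.599.

6.60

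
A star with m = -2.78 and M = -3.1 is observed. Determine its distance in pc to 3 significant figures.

m − M = 5 log₁₀(d/10 pc)
-2.78 − (-3.1) = 0.32 = 5 log₁₀(d/10)
d = 10 × 10^(0.32/5) = 10 × 10^0.064 = 11.59 pc.

11.6 pc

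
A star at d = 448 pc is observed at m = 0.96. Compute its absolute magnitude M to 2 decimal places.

M = m − 5 log₁₀(d/10 pc) = 0.96 − 5 log₁₀(448/10)
  = 0.96 − 5 × 1.651 = 0.96 − 8.26 = -7.30.

-7.30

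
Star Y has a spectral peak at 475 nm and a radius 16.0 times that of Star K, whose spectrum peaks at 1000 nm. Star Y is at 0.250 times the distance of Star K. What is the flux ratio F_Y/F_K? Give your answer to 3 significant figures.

Wien's law: T_Y/T_K = λ_K/λ_Y = 1000/475 = 2.105.
L_Y/L_K = (R_Y/R_K)²(T_Y/T_K)⁴ = (16.0)²(2.105)⁴ = 5029.
F_Y/F_K = (L_Y/L_K)/(d_Y/d_K)² = 5029/(0.250)² = 8.046×10^4.

8.05×10^4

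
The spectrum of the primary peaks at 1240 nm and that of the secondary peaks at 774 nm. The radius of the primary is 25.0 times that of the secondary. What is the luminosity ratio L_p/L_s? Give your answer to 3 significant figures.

Wien's law gives T ∝ 1/λ_max, so T_p/T_s = λ_s/λ_p = 774/1240 = 0.6242.
Then L ∝ R²T⁴ gives L_p/L_s = (25.0)² × (0.6242)⁴ = 625.0 × 0.1518 = 94.88.

94.9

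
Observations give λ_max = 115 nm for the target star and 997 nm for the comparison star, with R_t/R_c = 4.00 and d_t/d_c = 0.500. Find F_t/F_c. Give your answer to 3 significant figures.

Wien's law: T_t/T_c = λ_c/λ_t = 997/115 = 8.670.
L_t/L_c = (R_t/R_c)²(T_t/T_c)⁴ = (4.00)²(8.670)⁴ = 9.039×10^4.
F_t/F_c = (L_t/L_c)/(d_t/d_c)² = 9.039×10^4/(0.500)² = 3.616×10^5.

3.62×10^5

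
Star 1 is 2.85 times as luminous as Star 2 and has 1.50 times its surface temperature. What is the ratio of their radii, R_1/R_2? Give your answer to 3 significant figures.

0.750

L ∝ R²T⁴ gives R ∝ √L / T², so
R_1/R_2 = √(2.85) / (1.50)² = 1.688 / 2.250 = 0.7503.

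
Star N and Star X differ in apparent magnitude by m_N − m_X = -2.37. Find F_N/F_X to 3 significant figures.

8.87

F_N/F_X = 10^(−(m_N − m_X)/2.5) = 10^(2.37/2.5) = 10^0.948 = 8.872.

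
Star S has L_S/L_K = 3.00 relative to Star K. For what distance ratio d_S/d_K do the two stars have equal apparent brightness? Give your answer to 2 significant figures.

1.7

Equal flux requires L_S/d_S² = L_K/d_K², so d_S/d_K = √(L_S/L_K)
= √(3.00) = 1.732.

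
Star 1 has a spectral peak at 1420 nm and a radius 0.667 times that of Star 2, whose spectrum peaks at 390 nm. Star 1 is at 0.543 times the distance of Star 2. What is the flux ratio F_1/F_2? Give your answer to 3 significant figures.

0.00859

Wien's law: T_1/T_2 = λ_2/λ_1 = 390/1420 = 0.2746.
L_1/L_2 = (R_1/R_2)²(T_1/T_2)⁴ = (0.667)²(0.2746)⁴ = 0.002531.
F_1/F_2 = (L_1/L_2)/(d_1/d_2)² = 0.002531/(0.543)² = 0.008585.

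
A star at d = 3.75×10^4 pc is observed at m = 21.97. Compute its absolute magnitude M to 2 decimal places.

4.10

M = m − 5 log₁₀(d/10 pc) = 21.97 − 5 log₁₀(3.75×10^4/10)
  = 21.97 − 5 × 3.574 = 21.97 − 17.87 = 4.10.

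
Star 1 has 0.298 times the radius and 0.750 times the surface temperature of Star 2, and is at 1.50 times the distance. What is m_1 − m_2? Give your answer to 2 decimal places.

4.76

L_1/L_2 = (0.298)²(0.750)⁴ = 0.02810.
F_1/F_2 = (L_1/L_2)/(d_1/d_2)² = 0.02810/2.250 = 0.01249.
m_1 − m_2 = −2.5 log₁₀(0.01249) = 4.76.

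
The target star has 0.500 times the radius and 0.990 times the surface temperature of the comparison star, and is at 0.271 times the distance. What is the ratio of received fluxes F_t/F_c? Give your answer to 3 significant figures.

L_t/L_c = (R_t/R_c)²(T_t/T_c)⁴ = (0.500)² × (0.990)⁴ = 0.2401.
F_t/F_c = (L_t/L_c)/(d_t/d_c)² = 0.2401 / (0.271)² = 3.270.

3.27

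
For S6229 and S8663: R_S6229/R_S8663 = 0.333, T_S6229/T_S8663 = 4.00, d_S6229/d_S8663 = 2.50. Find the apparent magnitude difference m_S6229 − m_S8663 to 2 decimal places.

L_S6229/L_S8663 = (0.333)²(4.00)⁴ = 28.39.
F_S6229/F_S8663 = (L_S6229/L_S8663)/(d_S6229/d_S8663)² = 28.39/6.250 = 4.542.
m_S6229 − m_S8663 = −2.5 log₁₀(4.542) = -1.64.

-1.64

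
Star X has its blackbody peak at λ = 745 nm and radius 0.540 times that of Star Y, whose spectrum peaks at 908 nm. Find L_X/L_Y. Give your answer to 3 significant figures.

0.643

Wien's law gives T ∝ 1/λ_max, so T_X/T_Y = λ_Y/λ_X = 908/745 = 1.219.
Then L ∝ R²T⁴ gives L_X/L_Y = (0.540)² × (1.219)⁴ = 0.2916 × 2.207 = 0.6434.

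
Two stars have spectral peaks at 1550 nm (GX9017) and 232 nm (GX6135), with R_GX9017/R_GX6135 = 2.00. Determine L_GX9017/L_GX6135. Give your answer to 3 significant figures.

0.00201

Wien's law gives T ∝ 1/λ_max, so T_GX9017/T_GX6135 = λ_GX6135/λ_GX9017 = 232/1550 = 0.1497.
Then L ∝ R²T⁴ gives L_GX9017/L_GX6135 = (2.00)² × (0.1497)⁴ = 4.000 × 5.019×10^-4 = 0.002008.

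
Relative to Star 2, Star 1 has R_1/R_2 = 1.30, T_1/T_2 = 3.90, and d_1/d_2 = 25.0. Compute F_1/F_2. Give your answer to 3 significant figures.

L_1/L_2 = (R_1/R_2)²(T_1/T_2)⁴ = (1.30)² × (3.90)⁴ = 391.0.
F_1/F_2 = (L_1/L_2)/(d_1/d_2)² = 391.0 / (25.0)² = 0.6256.

0.626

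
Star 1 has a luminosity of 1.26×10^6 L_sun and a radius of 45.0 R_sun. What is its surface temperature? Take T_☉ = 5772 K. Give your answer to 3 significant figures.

2.88×10^4 K

T/T_☉ = (L/L_☉)^(1/4) / (R/R_☉)^(1/2)
T = 5772 × (1.26×10^6)^(1/4) / √(45.0) = 5772 × 33.50 / 6.708 = 2.883×10^4 K.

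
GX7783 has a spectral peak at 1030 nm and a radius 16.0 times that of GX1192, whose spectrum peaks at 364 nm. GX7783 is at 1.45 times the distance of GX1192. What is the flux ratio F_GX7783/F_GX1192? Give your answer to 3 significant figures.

1.90

Wien's law: T_GX7783/T_GX1192 = λ_GX1192/λ_GX7783 = 364/1030 = 0.3534.
L_GX7783/L_GX1192 = (R_GX7783/R_GX1192)²(T_GX7783/T_GX1192)⁴ = (16.0)²(0.3534)⁴ = 3.993.
F_GX7783/F_GX1192 = (L_GX7783/L_GX1192)/(d_GX7783/d_GX1192)² = 3.993/(1.45)² = 1.899.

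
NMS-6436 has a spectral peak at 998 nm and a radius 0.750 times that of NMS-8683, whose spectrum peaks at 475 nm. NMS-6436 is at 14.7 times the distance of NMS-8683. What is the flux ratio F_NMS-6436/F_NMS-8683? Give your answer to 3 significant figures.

1.34×10^-4

Wien's law: T_NMS-6436/T_NMS-8683 = λ_NMS-8683/λ_NMS-6436 = 475/998 = 0.4760.
L_NMS-6436/L_NMS-8683 = (R_NMS-6436/R_NMS-8683)²(T_NMS-6436/T_NMS-8683)⁴ = (0.750)²(0.4760)⁴ = 0.02887.
F_NMS-6436/F_NMS-8683 = (L_NMS-6436/L_NMS-8683)/(d_NMS-6436/d_NMS-8683)² = 0.02887/(14.7)² = 1.336×10^-4.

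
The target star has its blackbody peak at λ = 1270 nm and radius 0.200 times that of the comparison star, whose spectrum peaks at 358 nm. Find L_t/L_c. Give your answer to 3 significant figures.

Wien's law gives T ∝ 1/λ_max, so T_t/T_c = λ_c/λ_t = 358/1270 = 0.2819.
Then L ∝ R²T⁴ gives L_t/L_c = (0.200)² × (0.2819)⁴ = 0.04000 × 0.006314 = 2.526×10^-4.

2.53×10^-4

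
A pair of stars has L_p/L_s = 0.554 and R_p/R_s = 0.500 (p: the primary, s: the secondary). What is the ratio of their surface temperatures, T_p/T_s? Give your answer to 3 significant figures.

L ∝ R²T⁴ gives T ∝ (L/R²)^(1/4), so
T_p/T_s = (0.554 / 0.500²)^(1/4) = (2.216)^(1/4) = 1.220.

1.22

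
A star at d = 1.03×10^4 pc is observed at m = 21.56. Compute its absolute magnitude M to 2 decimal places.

6.50

M = m − 5 log₁₀(d/10 pc) = 21.56 − 5 log₁₀(1.03×10^4/10)
  = 21.56 − 5 × 3.013 = 21.56 − 15.06 = 6.50.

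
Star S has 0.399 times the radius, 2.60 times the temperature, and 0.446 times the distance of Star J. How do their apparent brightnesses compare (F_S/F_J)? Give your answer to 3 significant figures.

L_S/L_J = (R_S/R_J)²(T_S/T_J)⁴ = (0.399)² × (2.60)⁴ = 7.275.
F_S/F_J = (L_S/L_J)/(d_S/d_J)² = 7.275 / (0.446)² = 36.57.

36.6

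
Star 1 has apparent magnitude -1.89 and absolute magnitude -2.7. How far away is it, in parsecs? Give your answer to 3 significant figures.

m − M = 5 log₁₀(d/10 pc)
-1.89 − (-2.7) = 0.81 = 5 log₁₀(d/10)
d = 10 × 10^(0.81/5) = 10 × 10^0.162 = 14.52 pc.

14.5 pc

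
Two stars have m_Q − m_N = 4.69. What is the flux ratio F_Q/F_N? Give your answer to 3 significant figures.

F_Q/F_N = 10^(−(m_Q − m_N)/2.5) = 10^(-4.69/2.5) = 10^-1.876 = 0.01330.

0.0133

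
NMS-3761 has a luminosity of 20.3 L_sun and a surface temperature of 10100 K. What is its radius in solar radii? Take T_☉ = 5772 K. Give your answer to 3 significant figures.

R/R_☉ = √(L/L_☉) / (T/T_☉)² = √(20.3) / (1.750)²
       = 4.506 / 3.062 = 1.471.

1.47 solar radii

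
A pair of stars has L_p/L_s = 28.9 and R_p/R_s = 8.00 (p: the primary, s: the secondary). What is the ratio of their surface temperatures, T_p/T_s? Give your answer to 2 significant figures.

0.82

L ∝ R²T⁴ gives T ∝ (L/R²)^(1/4), so
T_p/T_s = (28.9 / 8.00²)^(1/4) = (0.4516)^(1/4) = 0.8197.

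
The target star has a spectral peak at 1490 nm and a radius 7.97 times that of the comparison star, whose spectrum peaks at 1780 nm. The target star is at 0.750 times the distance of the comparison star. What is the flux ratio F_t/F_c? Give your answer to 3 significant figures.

Wien's law: T_t/T_c = λ_c/λ_t = 1780/1490 = 1.195.
L_t/L_c = (R_t/R_c)²(T_t/T_c)⁴ = (7.97)²(1.195)⁴ = 129.4.
F_t/F_c = (L_t/L_c)/(d_t/d_c)² = 129.4/(0.750)² = 230.0.

230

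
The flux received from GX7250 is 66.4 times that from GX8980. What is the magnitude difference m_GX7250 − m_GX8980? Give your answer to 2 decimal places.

-4.56

m_GX7250 − m_GX8980 = −2.5 log₁₀(F_GX7250/F_GX8980) = −2.5 log₁₀(66.4) = −2.5 × (1.822) = -4.555.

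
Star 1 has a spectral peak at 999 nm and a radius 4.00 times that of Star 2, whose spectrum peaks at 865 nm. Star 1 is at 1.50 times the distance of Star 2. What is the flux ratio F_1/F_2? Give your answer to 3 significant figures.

4.00

Wien's law: T_1/T_2 = λ_2/λ_1 = 865/999 = 0.8659.
L_1/L_2 = (R_1/R_2)²(T_1/T_2)⁴ = (4.00)²(0.8659)⁴ = 8.993.
F_1/F_2 = (L_1/L_2)/(d_1/d_2)² = 8.993/(1.50)² = 3.997.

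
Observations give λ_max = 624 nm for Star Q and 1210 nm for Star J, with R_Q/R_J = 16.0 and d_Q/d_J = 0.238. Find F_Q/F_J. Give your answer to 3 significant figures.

6.39×10^4

Wien's law: T_Q/T_J = λ_J/λ_Q = 1210/624 = 1.939.
L_Q/L_J = (R_Q/R_J)²(T_Q/T_J)⁴ = (16.0)²(1.939)⁴ = 3619.
F_Q/F_J = (L_Q/L_J)/(d_Q/d_J)² = 3619/(0.238)² = 6.390×10^4.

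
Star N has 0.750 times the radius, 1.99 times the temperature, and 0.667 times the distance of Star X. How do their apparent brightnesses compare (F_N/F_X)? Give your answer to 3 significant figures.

19.8

L_N/L_X = (R_N/R_X)²(T_N/T_X)⁴ = (0.750)² × (1.99)⁴ = 8.821.
F_N/F_X = (L_N/L_X)/(d_N/d_X)² = 8.821 / (0.667)² = 19.83.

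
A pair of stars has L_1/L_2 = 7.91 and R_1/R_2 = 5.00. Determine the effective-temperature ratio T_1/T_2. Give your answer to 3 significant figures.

0.750

L ∝ R²T⁴ gives T ∝ (L/R²)^(1/4), so
T_1/T_2 = (7.91 / 5.00²)^(1/4) = (0.3164)^(1/4) = 0.7500.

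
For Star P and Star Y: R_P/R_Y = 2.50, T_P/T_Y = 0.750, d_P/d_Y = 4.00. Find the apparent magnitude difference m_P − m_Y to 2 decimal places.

2.27

L_P/L_Y = (2.50)²(0.750)⁴ = 1.978.
F_P/F_Y = (L_P/L_Y)/(d_P/d_Y)² = 1.978/16.00 = 0.1236.
m_P − m_Y = −2.5 log₁₀(0.1236) = 2.27.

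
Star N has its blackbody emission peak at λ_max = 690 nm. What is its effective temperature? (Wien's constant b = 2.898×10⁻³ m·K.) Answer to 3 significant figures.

4.20×10^3 K

T = b/λ_max = 2.898×10⁻³ / (690×10⁻⁹) = 4200 K.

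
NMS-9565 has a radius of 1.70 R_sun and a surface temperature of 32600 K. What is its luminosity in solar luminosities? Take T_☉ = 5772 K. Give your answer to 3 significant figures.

L/L_☉ = (R/R_☉)² (T/T_☉)⁴ = (1.70)² × (32600/5772)⁴
       = 2.890 × (5.648)⁴ = 2.890 × 1018 = 2941.

2.94×10^3 solar luminosities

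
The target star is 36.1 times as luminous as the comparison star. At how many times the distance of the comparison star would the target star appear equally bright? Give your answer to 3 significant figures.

Equal flux requires L_t/d_t² = L_c/d_c², so d_t/d_c = √(L_t/L_c)
= √(36.1) = 6.008.

6.01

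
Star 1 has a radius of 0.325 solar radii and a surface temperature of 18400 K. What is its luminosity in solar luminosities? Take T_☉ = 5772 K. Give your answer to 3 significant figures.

10.9 solar luminosities

L/L_☉ = (R/R_☉)² (T/T_☉)⁴ = (0.325)² × (18400/5772)⁴
       = 0.1056 × (3.188)⁴ = 0.1056 × 103.3 = 10.91.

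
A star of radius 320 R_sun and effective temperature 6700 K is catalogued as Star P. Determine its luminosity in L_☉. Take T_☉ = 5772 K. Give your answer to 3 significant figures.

L/L_☉ = (R/R_☉)² (T/T_☉)⁴ = (320)² × (6700/5772)⁴
       = 1.024×10^5 × (1.161)⁴ = 1.024×10^5 × 1.815 = 1.859×10^5.

1.86×10^5 L_☉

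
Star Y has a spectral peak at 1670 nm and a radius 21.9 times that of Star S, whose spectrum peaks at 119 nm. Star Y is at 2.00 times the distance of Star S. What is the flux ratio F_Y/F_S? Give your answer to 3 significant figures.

0.00309

Wien's law: T_Y/T_S = λ_S/λ_Y = 119/1670 = 0.07126.
L_Y/L_S = (R_Y/R_S)²(T_Y/T_S)⁴ = (21.9)²(0.07126)⁴ = 0.01237.
F_Y/F_S = (L_Y/L_S)/(d_Y/d_S)² = 0.01237/(2.00)² = 0.003091.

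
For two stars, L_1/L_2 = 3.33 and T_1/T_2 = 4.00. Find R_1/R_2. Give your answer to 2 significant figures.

0.11

L ∝ R²T⁴ gives R ∝ √L / T², so
R_1/R_2 = √(3.33) / (4.00)² = 1.825 / 16.00 = 0.1141.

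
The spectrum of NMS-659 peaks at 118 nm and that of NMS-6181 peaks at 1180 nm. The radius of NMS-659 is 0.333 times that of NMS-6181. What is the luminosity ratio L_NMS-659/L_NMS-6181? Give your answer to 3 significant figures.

1.11×10^3

Wien's law gives T ∝ 1/λ_max, so T_NMS-659/T_NMS-6181 = λ_NMS-6181/λ_NMS-659 = 1180/118 = 10.00.
Then L ∝ R²T⁴ gives L_NMS-659/L_NMS-6181 = (0.333)² × (10.00)⁴ = 0.1109 × 1.000×10^4 = 1109.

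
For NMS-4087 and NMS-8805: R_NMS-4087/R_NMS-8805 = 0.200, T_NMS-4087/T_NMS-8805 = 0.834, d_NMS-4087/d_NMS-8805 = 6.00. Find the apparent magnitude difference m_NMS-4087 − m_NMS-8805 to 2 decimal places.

L_NMS-4087/L_NMS-8805 = (0.200)²(0.834)⁴ = 0.01935.
F_NMS-4087/F_NMS-8805 = (L_NMS-4087/L_NMS-8805)/(d_NMS-4087/d_NMS-8805)² = 0.01935/36.00 = 5.376×10^-4.
m_NMS-4087 − m_NMS-8805 = −2.5 log₁₀(5.376×10^-4) = 8.17.

8.17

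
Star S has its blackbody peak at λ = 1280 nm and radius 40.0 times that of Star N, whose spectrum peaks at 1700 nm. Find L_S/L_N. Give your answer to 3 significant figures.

Wien's law gives T ∝ 1/λ_max, so T_S/T_N = λ_N/λ_S = 1700/1280 = 1.328.
Then L ∝ R²T⁴ gives L_S/L_N = (40.0)² × (1.328)⁴ = 1600 × 3.111 = 4978.

4.98×10^3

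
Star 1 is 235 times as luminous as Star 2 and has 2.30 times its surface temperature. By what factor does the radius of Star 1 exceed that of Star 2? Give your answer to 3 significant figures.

L ∝ R²T⁴ gives R ∝ √L / T², so
R_1/R_2 = √(235) / (2.30)² = 15.33 / 5.290 = 2.898.

2.90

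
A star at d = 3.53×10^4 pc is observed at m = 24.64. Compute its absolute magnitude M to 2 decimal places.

M = m − 5 log₁₀(d/10 pc) = 24.64 − 5 log₁₀(3.53×10^4/10)
  = 24.64 − 5 × 3.548 = 24.64 − 17.74 = 6.90.

6.90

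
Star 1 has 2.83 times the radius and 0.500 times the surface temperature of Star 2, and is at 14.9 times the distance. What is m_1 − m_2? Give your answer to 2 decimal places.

6.62

L_1/L_2 = (2.83)²(0.500)⁴ = 0.5006.
F_1/F_2 = (L_1/L_2)/(d_1/d_2)² = 0.5006/222.0 = 0.002255.
m_1 − m_2 = −2.5 log₁₀(0.002255) = 6.62.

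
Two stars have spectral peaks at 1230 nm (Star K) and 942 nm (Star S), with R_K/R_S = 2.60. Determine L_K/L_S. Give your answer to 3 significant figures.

2.33

Wien's law gives T ∝ 1/λ_max, so T_K/T_S = λ_S/λ_K = 942/1230 = 0.7659.
Then L ∝ R²T⁴ gives L_K/L_S = (2.60)² × (0.7659)⁴ = 6.760 × 0.3440 = 2.326.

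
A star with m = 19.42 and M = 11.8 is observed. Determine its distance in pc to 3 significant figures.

334 pc

m − M = 5 log₁₀(d/10 pc)
19.42 − (11.8) = 7.62 = 5 log₁₀(d/10)
d = 10 × 10^(7.62/5) = 10 × 10^1.524 = 334.2 pc.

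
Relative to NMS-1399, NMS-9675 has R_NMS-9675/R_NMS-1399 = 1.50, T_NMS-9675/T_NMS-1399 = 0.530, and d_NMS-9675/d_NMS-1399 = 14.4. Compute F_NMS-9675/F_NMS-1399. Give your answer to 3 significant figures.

L_NMS-9675/L_NMS-1399 = (R_NMS-9675/R_NMS-1399)²(T_NMS-9675/T_NMS-1399)⁴ = (1.50)² × (0.530)⁴ = 0.1775.
F_NMS-9675/F_NMS-1399 = (L_NMS-9675/L_NMS-1399)/(d_NMS-9675/d_NMS-1399)² = 0.1775 / (14.4)² = 8.562×10^-4.

8.56×10^-4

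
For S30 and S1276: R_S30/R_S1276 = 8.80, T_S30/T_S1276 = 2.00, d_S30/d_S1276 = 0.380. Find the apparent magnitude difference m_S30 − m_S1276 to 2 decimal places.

L_S30/L_S1276 = (8.80)²(2.00)⁴ = 1239.
F_S30/F_S1276 = (L_S30/L_S1276)/(d_S30/d_S1276)² = 1239/0.1444 = 8581.
m_S30 − m_S1276 = −2.5 log₁₀(8581) = -9.83.

-9.83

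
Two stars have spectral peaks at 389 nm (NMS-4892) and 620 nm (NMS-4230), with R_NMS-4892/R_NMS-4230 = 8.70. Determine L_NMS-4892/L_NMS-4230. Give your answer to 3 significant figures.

488

Wien's law gives T ∝ 1/λ_max, so T_NMS-4892/T_NMS-4230 = λ_NMS-4230/λ_NMS-4892 = 620/389 = 1.594.
Then L ∝ R²T⁴ gives L_NMS-4892/L_NMS-4230 = (8.70)² × (1.594)⁴ = 75.69 × 6.453 = 488.4.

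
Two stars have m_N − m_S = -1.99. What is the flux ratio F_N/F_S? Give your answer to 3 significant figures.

6.25

F_N/F_S = 10^(−(m_N − m_S)/2.5) = 10^(1.99/2.5) = 10^0.796 = 6.252.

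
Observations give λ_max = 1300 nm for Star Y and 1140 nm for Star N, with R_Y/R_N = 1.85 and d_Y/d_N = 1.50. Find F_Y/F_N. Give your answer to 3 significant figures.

Wien's law: T_Y/T_N = λ_N/λ_Y = 1140/1300 = 0.8769.
L_Y/L_N = (R_Y/R_N)²(T_Y/T_N)⁴ = (1.85)²(0.8769)⁴ = 2.024.
F_Y/F_N = (L_Y/L_N)/(d_Y/d_N)² = 2.024/(1.50)² = 0.8995.

0.900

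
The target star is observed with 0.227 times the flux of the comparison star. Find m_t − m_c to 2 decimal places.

m_t − m_c = −2.5 log₁₀(F_t/F_c) = −2.5 log₁₀(0.227) = −2.5 × (-0.644) = 1.610.

1.61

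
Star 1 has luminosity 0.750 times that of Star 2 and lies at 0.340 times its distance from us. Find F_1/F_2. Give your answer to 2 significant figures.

F = L/(4πd²), so F_1/F_2 = (L_1/L_2) / (d_1/d_2)²
= 0.750 / (0.340)² = 0.750 / 0.1156 = 6.488.

6.5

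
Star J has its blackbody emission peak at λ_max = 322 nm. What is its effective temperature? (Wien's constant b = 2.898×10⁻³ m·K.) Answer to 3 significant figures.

9.00×10^3 K

T = b/λ_max = 2.898×10⁻³ / (322×10⁻⁹) = 9000 K.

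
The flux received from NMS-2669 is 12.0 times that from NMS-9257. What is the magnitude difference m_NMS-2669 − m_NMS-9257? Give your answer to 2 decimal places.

m_NMS-2669 − m_NMS-9257 = −2.5 log₁₀(F_NMS-2669/F_NMS-9257) = −2.5 log₁₀(12.0) = −2.5 × (1.079) = -2.698.

-2.70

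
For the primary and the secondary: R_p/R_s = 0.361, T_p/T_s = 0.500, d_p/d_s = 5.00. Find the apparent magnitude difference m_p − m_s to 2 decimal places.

8.72

L_p/L_s = (0.361)²(0.500)⁴ = 0.008145.
F_p/F_s = (L_p/L_s)/(d_p/d_s)² = 0.008145/25.00 = 3.258×10^-4.
m_p − m_s = −2.5 log₁₀(3.258×10^-4) = 8.72.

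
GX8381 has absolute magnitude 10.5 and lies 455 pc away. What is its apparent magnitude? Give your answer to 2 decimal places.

m = M + 5 log₁₀(d/10 pc) = 10.5 + 5 log₁₀(455/10)
  = 10.5 + 5 × 1.658 = 10.5 + 8.29 = 18.79.

18.79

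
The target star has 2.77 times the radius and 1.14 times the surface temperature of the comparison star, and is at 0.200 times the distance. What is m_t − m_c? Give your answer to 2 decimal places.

-6.28

L_t/L_c = (2.77)²(1.14)⁴ = 12.96.
F_t/F_c = (L_t/L_c)/(d_t/d_c)² = 12.96/0.04000 = 324.0.
m_t − m_c = −2.5 log₁₀(324.0) = -6.28.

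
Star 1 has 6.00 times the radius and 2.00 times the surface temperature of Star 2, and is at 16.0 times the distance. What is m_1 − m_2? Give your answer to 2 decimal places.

-0.88

L_1/L_2 = (6.00)²(2.00)⁴ = 576.0.
F_1/F_2 = (L_1/L_2)/(d_1/d_2)² = 576.0/256.0 = 2.250.
m_1 − m_2 = −2.5 log₁₀(2.250) = -0.88.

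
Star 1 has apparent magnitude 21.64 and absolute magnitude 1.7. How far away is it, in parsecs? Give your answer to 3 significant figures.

9.73×10^4 pc

m − M = 5 log₁₀(d/10 pc)
21.64 − (1.7) = 19.94 = 5 log₁₀(d/10)
d = 10 × 10^(19.94/5) = 10 × 10^3.988 = 9.727×10^4 pc.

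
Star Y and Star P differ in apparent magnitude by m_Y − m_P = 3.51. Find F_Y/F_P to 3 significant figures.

F_Y/F_P = 10^(−(m_Y − m_P)/2.5) = 10^(-3.51/2.5) = 10^-1.404 = 0.03945.

0.0394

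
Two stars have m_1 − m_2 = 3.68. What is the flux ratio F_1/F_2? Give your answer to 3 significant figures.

F_1/F_2 = 10^(−(m_1 − m_2)/2.5) = 10^(-3.68/2.5) = 10^-1.472 = 0.03373.

0.0337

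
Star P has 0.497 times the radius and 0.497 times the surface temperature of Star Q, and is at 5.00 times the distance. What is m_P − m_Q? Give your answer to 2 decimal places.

8.05

L_P/L_Q = (0.497)²(0.497)⁴ = 0.01507.
F_P/F_Q = (L_P/L_Q)/(d_P/d_Q)² = 0.01507/25.00 = 6.028×10^-4.
m_P − m_Q = −2.5 log₁₀(6.028×10^-4) = 8.05.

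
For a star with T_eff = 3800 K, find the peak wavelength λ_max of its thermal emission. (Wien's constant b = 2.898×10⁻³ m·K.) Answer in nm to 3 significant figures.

λ_max = b/T = 2.898×10⁻³ / 3800 = 7.63×10^-7 m = 762.6 nm.

763 nm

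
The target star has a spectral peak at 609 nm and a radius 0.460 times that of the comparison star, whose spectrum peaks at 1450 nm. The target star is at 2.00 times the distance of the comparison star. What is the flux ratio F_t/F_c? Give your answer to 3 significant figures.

Wien's law: T_t/T_c = λ_c/λ_t = 1450/609 = 2.381.
L_t/L_c = (R_t/R_c)²(T_t/T_c)⁴ = (0.460)²(2.381)⁴ = 6.800.
F_t/F_c = (L_t/L_c)/(d_t/d_c)² = 6.800/(2.00)² = 1.700.

1.70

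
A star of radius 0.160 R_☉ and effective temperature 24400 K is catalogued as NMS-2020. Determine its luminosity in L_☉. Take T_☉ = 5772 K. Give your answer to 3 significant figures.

L/L_☉ = (R/R_☉)² (T/T_☉)⁴ = (0.160)² × (24400/5772)⁴
       = 0.02560 × (4.227)⁴ = 0.02560 × 319.3 = 8.175.

8.18 L_☉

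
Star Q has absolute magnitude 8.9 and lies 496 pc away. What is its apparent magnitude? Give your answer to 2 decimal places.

m = M + 5 log₁₀(d/10 pc) = 8.9 + 5 log₁₀(496/10)
  = 8.9 + 5 × 1.695 = 8.9 + 8.48 = 17.38.

17.38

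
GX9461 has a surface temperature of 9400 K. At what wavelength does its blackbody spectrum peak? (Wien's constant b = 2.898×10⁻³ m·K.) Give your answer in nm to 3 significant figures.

308 nm

λ_max = b/T = 2.898×10⁻³ / 9400 = 3.08×10^-7 m = 308.3 nm.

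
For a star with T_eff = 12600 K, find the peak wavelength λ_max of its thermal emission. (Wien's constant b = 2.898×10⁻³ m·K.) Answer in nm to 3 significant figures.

λ_max = b/T = 2.898×10⁻³ / 12600 = 2.30×10^-7 m = 230.0 nm.

230 nm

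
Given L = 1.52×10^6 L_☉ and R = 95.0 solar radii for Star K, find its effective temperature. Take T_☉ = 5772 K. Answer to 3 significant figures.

T/T_☉ = (L/L_☉)^(1/4) / (R/R_☉)^(1/2)
T = 5772 × (1.52×10^6)^(1/4) / √(95.0) = 5772 × 35.11 / 9.747 = 2.079×10^4 K.

2.08×10^4 K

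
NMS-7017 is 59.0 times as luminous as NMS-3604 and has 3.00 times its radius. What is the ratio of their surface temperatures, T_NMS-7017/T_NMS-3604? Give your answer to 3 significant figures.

1.60

L ∝ R²T⁴ gives T ∝ (L/R²)^(1/4), so
T_NMS-7017/T_NMS-3604 = (59.0 / 3.00²)^(1/4) = (6.556)^(1/4) = 1.600.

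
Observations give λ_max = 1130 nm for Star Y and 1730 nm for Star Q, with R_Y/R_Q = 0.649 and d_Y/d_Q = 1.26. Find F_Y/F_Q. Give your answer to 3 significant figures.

Wien's law: T_Y/T_Q = λ_Q/λ_Y = 1730/1130 = 1.531.
L_Y/L_Q = (R_Y/R_Q)²(T_Y/T_Q)⁴ = (0.649)²(1.531)⁴ = 2.314.
F_Y/F_Q = (L_Y/L_Q)/(d_Y/d_Q)² = 2.314/(1.26)² = 1.458.

1.46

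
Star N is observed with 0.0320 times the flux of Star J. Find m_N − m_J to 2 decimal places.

3.74

m_N − m_J = −2.5 log₁₀(F_N/F_J) = −2.5 log₁₀(0.0320) = −2.5 × (-1.495) = 3.737.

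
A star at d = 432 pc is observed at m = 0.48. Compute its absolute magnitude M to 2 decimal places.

M = m − 5 log₁₀(d/10 pc) = 0.48 − 5 log₁₀(432/10)
  = 0.48 − 5 × 1.635 = 0.48 − 8.18 = -7.70.

-7.70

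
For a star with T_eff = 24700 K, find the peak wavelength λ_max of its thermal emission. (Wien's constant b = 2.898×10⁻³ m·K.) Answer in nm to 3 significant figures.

λ_max = b/T = 2.898×10⁻³ / 24700 = 1.17×10^-7 m = 117.3 nm.

117 nm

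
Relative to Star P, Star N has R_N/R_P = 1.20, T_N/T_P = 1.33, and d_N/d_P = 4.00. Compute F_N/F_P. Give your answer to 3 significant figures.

L_N/L_P = (R_N/R_P)²(T_N/T_P)⁴ = (1.20)² × (1.33)⁴ = 4.506.
F_N/F_P = (L_N/L_P)/(d_N/d_P)² = 4.506 / (4.00)² = 0.2816.

0.282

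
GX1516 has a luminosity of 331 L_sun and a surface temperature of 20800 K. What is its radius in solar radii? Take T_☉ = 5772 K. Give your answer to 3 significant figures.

R/R_☉ = √(L/L_☉) / (T/T_☉)² = √(331) / (3.604)²
       = 18.19 / 12.99 = 1.401.

1.40 solar radii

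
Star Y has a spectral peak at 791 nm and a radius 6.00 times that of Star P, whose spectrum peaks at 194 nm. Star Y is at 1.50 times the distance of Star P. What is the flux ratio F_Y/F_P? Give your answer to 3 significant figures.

Wien's law: T_Y/T_P = λ_P/λ_Y = 194/791 = 0.2453.
L_Y/L_P = (R_Y/R_P)²(T_Y/T_P)⁴ = (6.00)²(0.2453)⁴ = 0.1303.
F_Y/F_P = (L_Y/L_P)/(d_Y/d_P)² = 0.1303/(1.50)² = 0.05789.

0.0579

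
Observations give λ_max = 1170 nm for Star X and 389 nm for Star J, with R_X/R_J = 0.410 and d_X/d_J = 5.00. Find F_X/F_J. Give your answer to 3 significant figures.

8.22×10^-5

Wien's law: T_X/T_J = λ_J/λ_X = 389/1170 = 0.3325.
L_X/L_J = (R_X/R_J)²(T_X/T_J)⁴ = (0.410)²(0.3325)⁴ = 0.002054.
F_X/F_J = (L_X/L_J)/(d_X/d_J)² = 0.002054/(5.00)² = 8.216×10^-5.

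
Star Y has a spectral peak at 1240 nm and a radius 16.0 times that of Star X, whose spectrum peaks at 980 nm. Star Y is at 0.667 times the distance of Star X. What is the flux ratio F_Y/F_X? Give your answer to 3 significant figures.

224

Wien's law: T_Y/T_X = λ_X/λ_Y = 980/1240 = 0.7903.
L_Y/L_X = (R_Y/R_X)²(T_Y/T_X)⁴ = (16.0)²(0.7903)⁴ = 99.88.
F_Y/F_X = (L_Y/L_X)/(d_Y/d_X)² = 99.88/(0.667)² = 224.5.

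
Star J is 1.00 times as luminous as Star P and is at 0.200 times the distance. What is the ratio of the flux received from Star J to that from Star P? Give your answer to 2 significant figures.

F = L/(4πd²), so F_J/F_P = (L_J/L_P) / (d_J/d_P)²
= 1.00 / (0.200)² = 1.00 / 0.04000 = 25.00.

25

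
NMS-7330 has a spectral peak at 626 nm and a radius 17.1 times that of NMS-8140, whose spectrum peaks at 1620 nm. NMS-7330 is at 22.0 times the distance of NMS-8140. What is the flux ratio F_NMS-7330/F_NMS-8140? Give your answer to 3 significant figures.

27.1

Wien's law: T_NMS-7330/T_NMS-8140 = λ_NMS-8140/λ_NMS-7330 = 1620/626 = 2.588.
L_NMS-7330/L_NMS-8140 = (R_NMS-7330/R_NMS-8140)²(T_NMS-7330/T_NMS-8140)⁴ = (17.1)²(2.588)⁴ = 1.311×10^4.
F_NMS-7330/F_NMS-8140 = (L_NMS-7330/L_NMS-8140)/(d_NMS-7330/d_NMS-8140)² = 1.311×10^4/(22.0)² = 27.10.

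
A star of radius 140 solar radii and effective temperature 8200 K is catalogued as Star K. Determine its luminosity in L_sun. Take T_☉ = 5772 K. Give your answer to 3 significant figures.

7.98×10^4 L_sun

L/L_☉ = (R/R_☉)² (T/T_☉)⁴ = (140)² × (8200/5772)⁴
       = 1.960×10^4 × (1.421)⁴ = 1.960×10^4 × 4.073 = 7.984×10^4.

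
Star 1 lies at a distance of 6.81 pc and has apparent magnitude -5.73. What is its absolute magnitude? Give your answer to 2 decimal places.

M = m − 5 log₁₀(d/10 pc) = -5.73 − 5 log₁₀(6.81/10)
  = -5.73 − 5 × -0.167 = -5.73 − -0.83 = -4.90.

-4.90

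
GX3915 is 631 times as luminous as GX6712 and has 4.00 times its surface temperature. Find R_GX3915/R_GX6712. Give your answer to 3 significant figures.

L ∝ R²T⁴ gives R ∝ √L / T², so
R_GX3915/R_GX6712 = √(631) / (4.00)² = 25.12 / 16.00 = 1.570.

1.57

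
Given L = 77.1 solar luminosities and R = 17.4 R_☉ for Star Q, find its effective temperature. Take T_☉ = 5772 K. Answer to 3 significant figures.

4.10×10^3 K

T/T_☉ = (L/L_☉)^(1/4) / (R/R_☉)^(1/2)
T = 5772 × (77.1)^(1/4) / √(17.4) = 5772 × 2.963 / 4.171 = 4100 K.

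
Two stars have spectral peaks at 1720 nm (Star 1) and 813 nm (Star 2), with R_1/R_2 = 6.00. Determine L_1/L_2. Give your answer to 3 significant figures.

1.80

Wien's law gives T ∝ 1/λ_max, so T_1/T_2 = λ_2/λ_1 = 813/1720 = 0.4727.
Then L ∝ R²T⁴ gives L_1/L_2 = (6.00)² × (0.4727)⁴ = 36.00 × 0.04992 = 1.797.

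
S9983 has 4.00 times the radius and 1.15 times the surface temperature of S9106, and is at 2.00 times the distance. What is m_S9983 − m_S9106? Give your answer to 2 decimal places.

-2.11

L_S9983/L_S9106 = (4.00)²(1.15)⁴ = 27.98.
F_S9983/F_S9106 = (L_S9983/L_S9106)/(d_S9983/d_S9106)² = 27.98/4.000 = 6.996.
m_S9983 − m_S9106 = −2.5 log₁₀(6.996) = -2.11.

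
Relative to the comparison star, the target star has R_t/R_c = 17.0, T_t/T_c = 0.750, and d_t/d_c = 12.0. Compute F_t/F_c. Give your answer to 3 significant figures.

0.635

L_t/L_c = (R_t/R_c)²(T_t/T_c)⁴ = (17.0)² × (0.750)⁴ = 91.44.
F_t/F_c = (L_t/L_c)/(d_t/d_c)² = 91.44 / (12.0)² = 0.6350.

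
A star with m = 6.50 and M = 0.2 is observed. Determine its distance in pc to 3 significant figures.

m − M = 5 log₁₀(d/10 pc)
6.50 − (0.2) = 6.30 = 5 log₁₀(d/10)
d = 10 × 10^(6.30/5) = 10 × 10^1.260 = 182.0 pc.

182 pc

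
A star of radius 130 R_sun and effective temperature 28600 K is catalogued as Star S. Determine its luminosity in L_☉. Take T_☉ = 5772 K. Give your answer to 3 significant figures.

L/L_☉ = (R/R_☉)² (T/T_☉)⁴ = (130)² × (28600/5772)⁴
       = 1.690×10^4 × (4.955)⁴ = 1.690×10^4 × 602.8 = 1.019×10^7.

1.02×10^7 L_☉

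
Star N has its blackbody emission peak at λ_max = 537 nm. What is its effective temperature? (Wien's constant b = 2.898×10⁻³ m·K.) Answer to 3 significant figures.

5.40×10^3 K

T = b/λ_max = 2.898×10⁻³ / (537×10⁻⁹) = 5397 K.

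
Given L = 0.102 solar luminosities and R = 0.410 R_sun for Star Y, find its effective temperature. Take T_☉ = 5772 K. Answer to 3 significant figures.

5.09×10^3 K

T/T_☉ = (L/L_☉)^(1/4) / (R/R_☉)^(1/2)
T = 5772 × (0.102)^(1/4) / √(0.410) = 5772 × 0.5651 / 0.6403 = 5094 K.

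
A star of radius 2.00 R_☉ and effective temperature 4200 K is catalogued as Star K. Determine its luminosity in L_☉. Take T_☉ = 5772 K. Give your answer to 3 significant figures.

L/L_☉ = (R/R_☉)² (T/T_☉)⁴ = (2.00)² × (4200/5772)⁴
       = 4.000 × (0.7277)⁴ = 4.000 × 0.2803 = 1.121.

1.12 L_☉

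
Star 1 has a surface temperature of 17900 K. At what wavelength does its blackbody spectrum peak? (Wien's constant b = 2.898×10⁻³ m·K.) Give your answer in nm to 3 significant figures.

λ_max = b/T = 2.898×10⁻³ / 17900 = 1.62×10^-7 m = 161.9 nm.

162 nm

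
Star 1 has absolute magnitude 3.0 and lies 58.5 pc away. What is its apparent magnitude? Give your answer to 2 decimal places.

6.84

m = M + 5 log₁₀(d/10 pc) = 3.0 + 5 log₁₀(58.5/10)
  = 3.0 + 5 × 0.767 = 3.0 + 3.84 = 6.84.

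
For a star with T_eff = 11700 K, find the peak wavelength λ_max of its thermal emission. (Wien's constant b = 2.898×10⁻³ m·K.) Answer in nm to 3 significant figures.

λ_max = b/T = 2.898×10⁻³ / 11700 = 2.48×10^-7 m = 247.7 nm.

248 nm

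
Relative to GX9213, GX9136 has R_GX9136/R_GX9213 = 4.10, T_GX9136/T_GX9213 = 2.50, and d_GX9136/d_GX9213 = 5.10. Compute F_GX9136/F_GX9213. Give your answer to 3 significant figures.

25.2

L_GX9136/L_GX9213 = (R_GX9136/R_GX9213)²(T_GX9136/T_GX9213)⁴ = (4.10)² × (2.50)⁴ = 656.6.
F_GX9136/F_GX9213 = (L_GX9136/L_GX9213)/(d_GX9136/d_GX9213)² = 656.6 / (5.10)² = 25.25.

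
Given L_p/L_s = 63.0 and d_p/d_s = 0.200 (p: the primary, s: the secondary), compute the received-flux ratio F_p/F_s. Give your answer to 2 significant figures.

1.6×10^3

F = L/(4πd²), so F_p/F_s = (L_p/L_s) / (d_p/d_s)²
= 63.0 / (0.200)² = 63.0 / 0.04000 = 1575.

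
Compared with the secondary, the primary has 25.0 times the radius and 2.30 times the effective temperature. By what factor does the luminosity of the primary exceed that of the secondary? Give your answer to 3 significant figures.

1.75×10^4

From the Stefan–Boltzmann law, L ∝ R²T⁴, so
L_p/L_s = (R_p/R_s)² (T_p/T_s)⁴ = (25.0)² × (2.30)⁴ = 625.0 × 27.98 = 1.749×10^4.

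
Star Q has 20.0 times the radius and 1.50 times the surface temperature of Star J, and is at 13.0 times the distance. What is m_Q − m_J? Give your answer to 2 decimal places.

-2.70

L_Q/L_J = (20.0)²(1.50)⁴ = 2025.
F_Q/F_J = (L_Q/L_J)/(d_Q/d_J)² = 2025/169.0 = 11.98.
m_Q − m_J = −2.5 log₁₀(11.98) = -2.70.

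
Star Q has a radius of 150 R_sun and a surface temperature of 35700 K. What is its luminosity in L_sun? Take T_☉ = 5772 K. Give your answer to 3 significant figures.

L/L_☉ = (R/R_☉)² (T/T_☉)⁴ = (150)² × (35700/5772)⁴
       = 2.250×10^4 × (6.185)⁴ = 2.250×10^4 × 1463 = 3.293×10^7.

3.29×10^7 L_sun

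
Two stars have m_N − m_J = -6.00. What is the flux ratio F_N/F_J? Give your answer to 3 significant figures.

F_N/F_J = 10^(−(m_N − m_J)/2.5) = 10^(6.00/2.5) = 10^2.400 = 251.2.

251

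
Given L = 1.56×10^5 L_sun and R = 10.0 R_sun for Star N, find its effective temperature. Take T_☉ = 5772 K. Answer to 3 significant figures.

3.63×10^4 K

T/T_☉ = (L/L_☉)^(1/4) / (R/R_☉)^(1/2)
T = 5772 × (1.56×10^5)^(1/4) / √(10.0) = 5772 × 19.87 / 3.162 = 3.628×10^4 K.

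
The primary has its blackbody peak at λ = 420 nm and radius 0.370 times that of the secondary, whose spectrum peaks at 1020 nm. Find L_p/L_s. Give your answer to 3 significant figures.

4.76

Wien's law gives T ∝ 1/λ_max, so T_p/T_s = λ_s/λ_p = 1020/420 = 2.429.
Then L ∝ R²T⁴ gives L_p/L_s = (0.370)² × (2.429)⁴ = 0.1369 × 34.79 = 4.762.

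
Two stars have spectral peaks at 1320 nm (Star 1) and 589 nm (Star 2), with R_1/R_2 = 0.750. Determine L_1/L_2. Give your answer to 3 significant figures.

0.0223

Wien's law gives T ∝ 1/λ_max, so T_1/T_2 = λ_2/λ_1 = 589/1320 = 0.4462.
Then L ∝ R²T⁴ gives L_1/L_2 = (0.750)² × (0.4462)⁴ = 0.5625 × 0.03964 = 0.02230.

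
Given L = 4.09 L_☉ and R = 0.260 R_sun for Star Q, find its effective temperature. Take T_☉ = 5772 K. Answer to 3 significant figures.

T/T_☉ = (L/L_☉)^(1/4) / (R/R_☉)^(1/2)
T = 5772 × (4.09)^(1/4) / √(0.260) = 5772 × 1.422 / 0.5099 = 1.610×10^4 K.

1.61×10^4 K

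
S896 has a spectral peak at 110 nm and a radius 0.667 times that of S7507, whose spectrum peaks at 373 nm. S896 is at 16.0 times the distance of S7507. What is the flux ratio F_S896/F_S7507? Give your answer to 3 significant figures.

Wien's law: T_S896/T_S7507 = λ_S7507/λ_S896 = 373/110 = 3.391.
L_S896/L_S7507 = (R_S896/R_S7507)²(T_S896/T_S7507)⁴ = (0.667)²(3.391)⁴ = 58.82.
F_S896/F_S7507 = (L_S896/L_S7507)/(d_S896/d_S7507)² = 58.82/(16.0)² = 0.2298.

0.230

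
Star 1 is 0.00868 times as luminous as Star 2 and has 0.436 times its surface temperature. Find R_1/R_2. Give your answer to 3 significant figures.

0.490

L ∝ R²T⁴ gives R ∝ √L / T², so
R_1/R_2 = √(0.00868) / (0.436)² = 0.09317 / 0.1901 = 0.4901.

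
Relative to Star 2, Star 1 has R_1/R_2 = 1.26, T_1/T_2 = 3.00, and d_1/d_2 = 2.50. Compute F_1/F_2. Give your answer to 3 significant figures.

L_1/L_2 = (R_1/R_2)²(T_1/T_2)⁴ = (1.26)² × (3.00)⁴ = 128.6.
F_1/F_2 = (L_1/L_2)/(d_1/d_2)² = 128.6 / (2.50)² = 20.58.

20.6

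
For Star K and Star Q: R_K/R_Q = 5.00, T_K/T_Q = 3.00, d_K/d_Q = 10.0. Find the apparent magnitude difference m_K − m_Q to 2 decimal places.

L_K/L_Q = (5.00)²(3.00)⁴ = 2025.
F_K/F_Q = (L_K/L_Q)/(d_K/d_Q)² = 2025/100.0 = 20.25.
m_K − m_Q = −2.5 log₁₀(20.25) = -3.27.

-3.27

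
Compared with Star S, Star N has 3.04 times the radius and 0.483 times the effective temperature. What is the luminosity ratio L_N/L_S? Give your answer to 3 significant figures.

From the Stefan–Boltzmann law, L ∝ R²T⁴, so
L_N/L_S = (R_N/R_S)² (T_N/T_S)⁴ = (3.04)² × (0.483)⁴ = 9.242 × 0.05442 = 0.5030.

0.503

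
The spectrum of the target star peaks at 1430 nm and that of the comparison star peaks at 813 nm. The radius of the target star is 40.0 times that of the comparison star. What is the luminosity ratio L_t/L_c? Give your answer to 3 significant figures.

167

Wien's law gives T ∝ 1/λ_max, so T_t/T_c = λ_c/λ_t = 813/1430 = 0.5685.
Then L ∝ R²T⁴ gives L_t/L_c = (40.0)² × (0.5685)⁴ = 1600 × 0.1045 = 167.2.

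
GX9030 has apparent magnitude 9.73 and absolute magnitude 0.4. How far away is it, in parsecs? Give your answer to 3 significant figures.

m − M = 5 log₁₀(d/10 pc)
9.73 − (0.4) = 9.33 = 5 log₁₀(d/10)
d = 10 × 10^(9.33/5) = 10 × 10^1.866 = 734.5 pc.

735 pc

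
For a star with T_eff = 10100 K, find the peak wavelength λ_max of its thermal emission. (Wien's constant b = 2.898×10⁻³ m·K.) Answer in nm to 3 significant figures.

λ_max = b/T = 2.898×10⁻³ / 10100 = 2.87×10^-7 m = 286.9 nm.

287 nm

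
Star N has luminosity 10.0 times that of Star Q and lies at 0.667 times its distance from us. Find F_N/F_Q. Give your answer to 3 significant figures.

F = L/(4πd²), so F_N/F_Q = (L_N/L_Q) / (d_N/d_Q)²
= 10.0 / (0.667)² = 10.0 / 0.4449 = 22.48.

22.5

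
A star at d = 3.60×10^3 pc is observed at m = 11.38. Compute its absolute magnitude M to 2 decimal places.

M = m − 5 log₁₀(d/10 pc) = 11.38 − 5 log₁₀(3.60×10^3/10)
  = 11.38 − 5 × 2.556 = 11.38 − 12.78 = -1.40.

-1.40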